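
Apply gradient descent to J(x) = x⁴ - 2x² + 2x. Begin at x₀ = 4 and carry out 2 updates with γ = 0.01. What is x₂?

1.46542752

J′(x) = 4x³ - 4x + 2
x₁ = 4 − 0.01·242 = 1.58
x₂ = 1.58 − 0.01·11.457248 = 1.46542752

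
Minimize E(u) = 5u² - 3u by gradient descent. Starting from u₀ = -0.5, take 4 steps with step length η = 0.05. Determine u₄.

0.25

E′(u) = 10u - 3
u₁ = -0.5 − 0.05·(-8) = -0.1
u₂ = -0.1 − 0.05·(-4) = 0.1
u₃ = 0.1 − 0.05·(-2) = 0.2
u₄ = 0.2 − 0.05·(-1) = 0.25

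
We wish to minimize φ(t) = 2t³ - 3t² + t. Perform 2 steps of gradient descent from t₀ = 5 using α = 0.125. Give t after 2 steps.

φ′(t) = 6t² - 6t + 1
Step 1: φ′(5) = 121; t₁ = 5 − 0.125·121 = -10.125
Step 2: φ′(-10.125) = 676.84375; t₂ = -10.125 − 0.125·676.84375 = -94.73046875

-94.73046875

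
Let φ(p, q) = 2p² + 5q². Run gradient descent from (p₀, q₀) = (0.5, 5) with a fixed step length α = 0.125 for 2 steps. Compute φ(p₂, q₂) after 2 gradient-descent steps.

∇φ = (4p, 10q)
(p₁, q₁) = (0.5, 5) − 0.125·(2, 50) = (0.25, -1.25)
(p₂, q₂) = (0.25, -1.25) − 0.125·(1, -12.5) = (0.125, 0.3125)
φ(0.125, 0.3125) = 0.51953125

0.51953125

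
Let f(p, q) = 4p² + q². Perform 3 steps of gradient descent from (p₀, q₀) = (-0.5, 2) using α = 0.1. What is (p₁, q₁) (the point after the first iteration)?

∇f = (8p, 2q)
Step 1: at (-0.5, 2), ∇f = (-4, 4) → (-0.5, 2) − 0.1·(-4, 4) = (-0.1, 1.6)

(-0.1, 1.6)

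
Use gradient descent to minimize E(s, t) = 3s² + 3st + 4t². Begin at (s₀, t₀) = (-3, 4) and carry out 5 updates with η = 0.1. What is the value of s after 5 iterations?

-0.34404

∇E = (6s + 3t, 3s + 8t)
Step 1: at (-3, 4), ∇E = (-6, 23) → (-3, 4) − 0.1·(-6, 23) = (-2.4, 1.7)
Step 2: at (-2.4, 1.7), ∇E = (-9.3, 6.4) → (-2.4, 1.7) − 0.1·(-9.3, 6.4) = (-1.47, 1.06)
Step 3: at (-1.47, 1.06), ∇E = (-5.64, 4.07) → (-1.47, 1.06) − 0.1·(-5.64, 4.07) = (-0.906, 0.653)
Step 4: at (-0.906, 0.653), ∇E = (-3.477, 2.506) → (-0.906, 0.653) − 0.1·(-3.477, 2.506) = (-0.5583, 0.4024)
Step 5: at (-0.5583, 0.4024), ∇E = (-2.1426, 1.5443) → (-0.5583, 0.4024) − 0.1·(-2.1426, 1.5443) = (-0.34404, 0.24797)
s = -0.34404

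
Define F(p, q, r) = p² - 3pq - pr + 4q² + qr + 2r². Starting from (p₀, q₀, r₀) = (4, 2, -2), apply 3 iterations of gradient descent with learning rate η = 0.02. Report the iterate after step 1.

(3.92, 1.96, -1.8)

∇F = (2p - 3q - r, -3p + 8q + r, -p + q + 4r)
Step 1: at (4, 2, -2), ∇F = (4, 2, -10) → (4, 2, -2) − 0.02·(4, 2, -10) = (3.92, 1.96, -1.8)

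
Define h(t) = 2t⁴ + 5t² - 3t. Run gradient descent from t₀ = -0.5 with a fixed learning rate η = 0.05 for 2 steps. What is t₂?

h′(t) = 8t³ + 10t - 3
Step 1: h′(-0.5) = -9; t₁ = -0.5 − 0.05·(-9) = -0.05
Step 2: h′(-0.05) = -3.501; t₂ = -0.05 − 0.05·(-3.501) = 0.12505

0.12505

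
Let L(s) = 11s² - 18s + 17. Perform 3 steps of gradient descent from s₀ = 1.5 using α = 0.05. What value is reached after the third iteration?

L′(s) = 22s - 18
s₁ = 1.5 − 0.05·15 = 0.75
s₂ = 0.75 − 0.05·(-1.5) = 0.825
s₃ = 0.825 − 0.05·0.15 = 0.8175

0.8175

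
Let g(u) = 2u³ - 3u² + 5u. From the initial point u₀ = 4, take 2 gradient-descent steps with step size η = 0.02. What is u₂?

1.929008

g′(u) = 6u² - 6u + 5
Step 1: g′(4) = 77; u₁ = 4 − 0.02·77 = 2.46
Step 2: g′(2.46) = 26.5496; u₂ = 2.46 − 0.02·26.5496 = 1.929008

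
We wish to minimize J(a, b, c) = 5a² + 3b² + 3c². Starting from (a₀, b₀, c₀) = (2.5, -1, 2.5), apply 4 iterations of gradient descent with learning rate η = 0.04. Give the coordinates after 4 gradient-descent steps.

(0.324, -0.33362176, 0.8340544)

∇J = (10a, 6b, 6c)
Step 1: at (2.5, -1, 2.5), ∇J = (25, -6, 15) → (2.5, -1, 2.5) − 0.04·(25, -6, 15) = (1.5, -0.76, 1.9)
Step 2: at (1.5, -0.76, 1.9), ∇J = (15, -4.56, 11.4) → (1.5, -0.76, 1.9) − 0.04·(15, -4.56, 11.4) = (0.9, -0.5776, 1.444)
Step 3: at (0.9, -0.5776, 1.444), ∇J = (9, -3.4656, 8.664) → (0.9, -0.5776, 1.444) − 0.04·(9, -3.4656, 8.664) = (0.54, -0.438976, 1.09744)
Step 4: at (0.54, -0.438976, 1.09744), ∇J = (5.4, -2.633856, 6.58464) → (0.54, -0.438976, 1.09744) − 0.04·(5.4, -2.633856, 6.58464) = (0.324, -0.33362176, 0.8340544)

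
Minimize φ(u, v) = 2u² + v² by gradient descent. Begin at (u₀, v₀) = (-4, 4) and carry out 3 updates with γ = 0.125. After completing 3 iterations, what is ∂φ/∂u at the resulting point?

-2

∇φ = (4u, 2v)
Step 1: at (-4, 4), ∇φ = (-16, 8) → (-4, 4) − 0.125·(-16, 8) = (-2, 3)
Step 2: at (-2, 3), ∇φ = (-8, 6) → (-2, 3) − 0.125·(-8, 6) = (-1, 2.25)
Step 3: at (-1, 2.25), ∇φ = (-4, 4.5) → (-1, 2.25) − 0.125·(-4, 4.5) = (-0.5, 1.6875)
∂φ/∂u at (-0.5, 1.6875) = -2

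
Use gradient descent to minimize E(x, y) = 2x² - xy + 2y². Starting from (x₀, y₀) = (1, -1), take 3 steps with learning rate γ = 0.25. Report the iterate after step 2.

∇E = (4x - y, -x + 4y)
(x₁, y₁) = (1, -1) − 0.25·(5, -5) = (-0.25, 0.25)
(x₂, y₂) = (-0.25, 0.25) − 0.25·(-1.25, 1.25) = (0.0625, -0.0625)

(0.0625, -0.0625)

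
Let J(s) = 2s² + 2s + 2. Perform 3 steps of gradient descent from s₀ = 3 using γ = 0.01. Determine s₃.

2.596576

J′(s) = 4s + 2
Step 1: J′(3) = 14; s₁ = 3 − 0.01·14 = 2.86
Step 2: J′(2.86) = 13.44; s₂ = 2.86 − 0.01·13.44 = 2.7256
Step 3: J′(2.7256) = 12.9024; s₃ = 2.7256 − 0.01·12.9024 = 2.596576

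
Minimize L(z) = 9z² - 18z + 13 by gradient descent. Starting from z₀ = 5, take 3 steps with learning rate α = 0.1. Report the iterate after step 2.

3.56

L′(z) = 18z - 18
Step 1: L′(5) = 72; z₁ = 5 − 0.1·72 = -2.2
Step 2: L′(-2.2) = -57.6; z₂ = -2.2 − 0.1·(-57.6) = 3.56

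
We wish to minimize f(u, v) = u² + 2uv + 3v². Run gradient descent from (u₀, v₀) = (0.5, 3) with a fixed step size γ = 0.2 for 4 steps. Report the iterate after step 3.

(-0.34, -0.016)

∇f = (2u + 2v, 2u + 6v)
(u₁, v₁) = (0.5, 3) − 0.2·(7, 19) = (-0.9, -0.8)
(u₂, v₂) = (-0.9, -0.8) − 0.2·(-3.4, -6.6) = (-0.22, 0.52)
(u₃, v₃) = (-0.22, 0.52) − 0.2·(0.6, 2.68) = (-0.34, -0.016)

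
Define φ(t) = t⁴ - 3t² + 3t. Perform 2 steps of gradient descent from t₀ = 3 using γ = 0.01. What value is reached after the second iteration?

1.80941028

φ′(t) = 4t³ - 6t + 3
Step 1: φ′(3) = 93; t₁ = 3 − 0.01·93 = 2.07
Step 2: φ′(2.07) = 26.058972; t₂ = 2.07 − 0.01·26.058972 = 1.80941028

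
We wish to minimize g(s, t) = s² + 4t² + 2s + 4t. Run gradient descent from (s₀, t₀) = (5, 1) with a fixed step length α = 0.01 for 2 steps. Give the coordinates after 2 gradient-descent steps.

∇g = (2s + 2, 8t + 4)
(s₁, t₁) = (5, 1) − 0.01·(12, 12) = (4.88, 0.88)
(s₂, t₂) = (4.88, 0.88) − 0.01·(11.76, 11.04) = (4.7624, 0.7696)

(4.7624, 0.7696)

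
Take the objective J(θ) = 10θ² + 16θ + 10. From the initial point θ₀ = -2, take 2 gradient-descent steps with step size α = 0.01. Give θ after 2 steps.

J′(θ) = 20θ + 16
θ₁ = -2 − 0.01·(-24) = -1.76
θ₂ = -1.76 − 0.01·(-19.2) = -1.568

-1.568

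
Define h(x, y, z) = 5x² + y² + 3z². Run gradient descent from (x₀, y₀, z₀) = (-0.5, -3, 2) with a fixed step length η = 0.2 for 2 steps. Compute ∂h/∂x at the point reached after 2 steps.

∇h = (10x, 2y, 6z)
(x₁, y₁, z₁) = (-0.5, -3, 2) − 0.2·(-5, -6, 12) = (0.5, -1.8, -0.4)
(x₂, y₂, z₂) = (0.5, -1.8, -0.4) − 0.2·(5, -3.6, -2.4) = (-0.5, -1.08, 0.08)
∂h/∂x at (-0.5, -1.08, 0.08) = -5

-5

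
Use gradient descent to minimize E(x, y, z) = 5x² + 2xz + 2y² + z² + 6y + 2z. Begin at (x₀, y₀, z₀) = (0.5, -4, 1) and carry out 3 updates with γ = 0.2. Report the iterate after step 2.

∇E = (10x + 2z, 4y + 6, 2x + 2z + 2)
Step 1: at (0.5, -4, 1), ∇E = (7, -10, 5) → (0.5, -4, 1) − 0.2·(7, -10, 5) = (-0.9, -2, 0)
Step 2: at (-0.9, -2, 0), ∇E = (-9, -2, 0.2) → (-0.9, -2, 0) − 0.2·(-9, -2, 0.2) = (0.9, -1.6, -0.04)

(0.9, -1.6, -0.04)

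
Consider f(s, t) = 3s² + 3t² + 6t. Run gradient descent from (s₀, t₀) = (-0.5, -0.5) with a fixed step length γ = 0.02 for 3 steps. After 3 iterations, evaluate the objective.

-2.303393869824

∇f = (6s, 6t + 6)
(s₁, t₁) = (-0.5, -0.5) − 0.02·(-3, 3) = (-0.44, -0.56)
(s₂, t₂) = (-0.44, -0.56) − 0.02·(-2.64, 2.64) = (-0.3872, -0.6128)
(s₃, t₃) = (-0.3872, -0.6128) − 0.02·(-2.3232, 2.3232) = (-0.340736, -0.659264)
f(-0.340736, -0.659264) = -2.303393869824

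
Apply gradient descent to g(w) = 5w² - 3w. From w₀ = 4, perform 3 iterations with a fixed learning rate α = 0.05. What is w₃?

g′(w) = 10w - 3
Step 1: g′(4) = 37; w₁ = 4 − 0.05·37 = 2.15
Step 2: g′(2.15) = 18.5; w₂ = 2.15 − 0.05·18.5 = 1.225
Step 3: g′(1.225) = 9.25; w₃ = 1.225 − 0.05·9.25 = 0.7625

0.7625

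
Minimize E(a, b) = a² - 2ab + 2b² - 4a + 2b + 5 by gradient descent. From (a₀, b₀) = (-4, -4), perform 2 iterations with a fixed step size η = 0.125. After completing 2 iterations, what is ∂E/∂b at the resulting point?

∇E = (2a - 2b - 4, -2a + 4b + 2)
Step 1: at (-4, -4), ∇E = (-4, -6) → (-4, -4) − 0.125·(-4, -6) = (-3.5, -3.25)
Step 2: at (-3.5, -3.25), ∇E = (-4.5, -4) → (-3.5, -3.25) − 0.125·(-4.5, -4) = (-2.9375, -2.75)
∂E/∂b at (-2.9375, -2.75) = -3.125

-3.125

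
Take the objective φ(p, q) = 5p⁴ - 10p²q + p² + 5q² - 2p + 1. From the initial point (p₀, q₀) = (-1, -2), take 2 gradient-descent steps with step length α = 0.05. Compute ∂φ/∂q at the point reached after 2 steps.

-913.00224

∇φ = (20p³ - 20pq + 2p - 2, -10p² + 10q)
(p₁, q₁) = (-1, -2) − 0.05·(-64, -30) = (2.2, -0.5)
(p₂, q₂) = (2.2, -0.5) − 0.05·(237.36, -53.4) = (-9.668, 2.17)
∂φ/∂q at (-9.668, 2.17) = -913.00224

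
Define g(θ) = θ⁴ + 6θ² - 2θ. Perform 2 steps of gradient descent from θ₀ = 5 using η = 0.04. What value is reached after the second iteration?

g′(θ) = 4θ³ + 12θ - 2
θ₁ = 5 − 0.04·558 = -17.32
θ₂ = -17.32 − 0.04·(-20992.620672) = 822.38482688

822.38482688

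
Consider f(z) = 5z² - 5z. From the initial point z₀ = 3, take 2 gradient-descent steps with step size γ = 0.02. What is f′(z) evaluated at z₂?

16

f′(z) = 10z - 5
Step 1: f′(3) = 25; z₁ = 3 − 0.02·25 = 2.5
Step 2: f′(2.5) = 20; z₂ = 2.5 − 0.02·20 = 2.1
f′(z) at (2.1) = 16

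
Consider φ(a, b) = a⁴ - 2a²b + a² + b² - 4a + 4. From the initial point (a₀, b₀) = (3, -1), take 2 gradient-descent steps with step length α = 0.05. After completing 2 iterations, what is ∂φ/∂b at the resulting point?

∇φ = (4a³ - 4ab + 2a - 4, -2a² + 2b)
(a₁, b₁) = (3, -1) − 0.05·(122, -20) = (-3.1, 0)
(a₂, b₂) = (-3.1, 0) − 0.05·(-129.364, -19.22) = (3.3682, 0.961)
∂φ/∂b at (3.3682, 0.961) = -20.76754248

-20.76754248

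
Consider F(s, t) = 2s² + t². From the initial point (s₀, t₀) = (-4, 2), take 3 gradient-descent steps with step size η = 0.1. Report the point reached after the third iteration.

∇F = (4s, 2t)
Step 1: at (-4, 2), ∇F = (-16, 4) → (-4, 2) − 0.1·(-16, 4) = (-2.4, 1.6)
Step 2: at (-2.4, 1.6), ∇F = (-9.6, 3.2) → (-2.4, 1.6) − 0.1·(-9.6, 3.2) = (-1.44, 1.28)
Step 3: at (-1.44, 1.28), ∇F = (-5.76, 2.56) → (-1.44, 1.28) − 0.1·(-5.76, 2.56) = (-0.864, 1.024)

(-0.864, 1.024)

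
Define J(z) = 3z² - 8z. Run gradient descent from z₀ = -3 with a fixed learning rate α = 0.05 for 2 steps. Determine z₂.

-0.79

J′(z) = 6z - 8
Step 1: J′(-3) = -26; z₁ = -3 − 0.05·(-26) = -1.7
Step 2: J′(-1.7) = -18.2; z₂ = -1.7 − 0.05·(-18.2) = -0.79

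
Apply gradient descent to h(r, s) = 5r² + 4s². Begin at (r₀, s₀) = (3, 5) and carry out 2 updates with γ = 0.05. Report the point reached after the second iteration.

∇h = (10r, 8s)
(r₁, s₁) = (3, 5) − 0.05·(30, 40) = (1.5, 3)
(r₂, s₂) = (1.5, 3) − 0.05·(15, 24) = (0.75, 1.8)

(0.75, 1.8)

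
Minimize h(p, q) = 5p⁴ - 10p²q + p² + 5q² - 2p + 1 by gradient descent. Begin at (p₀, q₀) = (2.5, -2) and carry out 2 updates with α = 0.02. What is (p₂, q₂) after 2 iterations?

∇h = (20p³ - 20pq + 2p - 2, -10p² + 10q)
(p₁, q₁) = (2.5, -2) − 0.02·(415.5, -82.5) = (-5.81, -0.35)
(p₂, q₂) = (-5.81, -0.35) − 0.02·(-3976.74882, -341.061) = (73.7249764, 6.47122)

(73.7249764, 6.47122)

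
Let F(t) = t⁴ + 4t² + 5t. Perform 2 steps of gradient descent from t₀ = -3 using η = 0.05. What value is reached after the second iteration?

-5.759075

F′(t) = 4t³ + 8t + 5
t₁ = -3 − 0.05·(-127) = 3.35
t₂ = 3.35 − 0.05·182.1815 = -5.759075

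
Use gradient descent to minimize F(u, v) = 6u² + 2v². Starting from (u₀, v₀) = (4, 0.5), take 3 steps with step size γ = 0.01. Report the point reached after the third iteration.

∇F = (12u, 4v)
Step 1: at (4, 0.5), ∇F = (48, 2) → (4, 0.5) − 0.01·(48, 2) = (3.52, 0.48)
Step 2: at (3.52, 0.48), ∇F = (42.24, 1.92) → (3.52, 0.48) − 0.01·(42.24, 1.92) = (3.0976, 0.4608)
Step 3: at (3.0976, 0.4608), ∇F = (37.1712, 1.8432) → (3.0976, 0.4608) − 0.01·(37.1712, 1.8432) = (2.725888, 0.442368)

(2.725888, 0.442368)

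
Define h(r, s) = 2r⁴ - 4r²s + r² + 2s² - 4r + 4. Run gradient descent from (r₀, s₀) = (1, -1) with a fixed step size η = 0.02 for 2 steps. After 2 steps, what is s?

-0.731328

∇h = (8r³ - 8rs + 2r - 4, -4r² + 4s)
Step 1: at (1, -1), ∇h = (14, -8) → (1, -1) − 0.02·(14, -8) = (0.72, -0.84)
Step 2: at (0.72, -0.84), ∇h = (5.264384, -5.4336) → (0.72, -0.84) − 0.02·(5.264384, -5.4336) = (0.61471232, -0.731328)
s = -0.731328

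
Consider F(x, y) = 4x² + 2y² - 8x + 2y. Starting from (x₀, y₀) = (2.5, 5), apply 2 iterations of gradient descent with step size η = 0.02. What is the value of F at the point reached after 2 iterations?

43.32261632

∇F = (8x - 8, 4y + 2)
(x₁, y₁) = (2.5, 5) − 0.02·(12, 22) = (2.26, 4.56)
(x₂, y₂) = (2.26, 4.56) − 0.02·(10.08, 20.24) = (2.0584, 4.1552)
F(2.0584, 4.1552) = 43.32261632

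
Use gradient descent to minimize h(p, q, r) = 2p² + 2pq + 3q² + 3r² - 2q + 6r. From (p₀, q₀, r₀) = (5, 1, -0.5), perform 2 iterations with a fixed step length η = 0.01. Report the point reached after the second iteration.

(4.5716, 0.7328, -0.5582)

∇h = (4p + 2q, 2p + 6q - 2, 6r + 6)
(p₁, q₁, r₁) = (5, 1, -0.5) − 0.01·(22, 14, 3) = (4.78, 0.86, -0.53)
(p₂, q₂, r₂) = (4.78, 0.86, -0.53) − 0.01·(20.84, 12.72, 2.82) = (4.5716, 0.7328, -0.5582)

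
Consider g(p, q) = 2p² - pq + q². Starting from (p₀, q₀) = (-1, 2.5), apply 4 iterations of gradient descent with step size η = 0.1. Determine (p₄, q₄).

(0.2005, 0.96245)

∇g = (4p - q, -p + 2q)
Step 1: at (-1, 2.5), ∇g = (-6.5, 6) → (-1, 2.5) − 0.1·(-6.5, 6) = (-0.35, 1.9)
Step 2: at (-0.35, 1.9), ∇g = (-3.3, 4.15) → (-0.35, 1.9) − 0.1·(-3.3, 4.15) = (-0.02, 1.485)
Step 3: at (-0.02, 1.485), ∇g = (-1.565, 2.99) → (-0.02, 1.485) − 0.1·(-1.565, 2.99) = (0.1365, 1.186)
Step 4: at (0.1365, 1.186), ∇g = (-0.64, 2.2355) → (0.1365, 1.186) − 0.1·(-0.64, 2.2355) = (0.2005, 0.96245)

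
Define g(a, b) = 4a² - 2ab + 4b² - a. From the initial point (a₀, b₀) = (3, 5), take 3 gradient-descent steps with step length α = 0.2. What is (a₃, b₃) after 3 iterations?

∇g = (8a - 2b - 1, -2a + 8b)
Step 1: at (3, 5), ∇g = (13, 34) → (3, 5) − 0.2·(13, 34) = (0.4, -1.8)
Step 2: at (0.4, -1.8), ∇g = (5.8, -15.2) → (0.4, -1.8) − 0.2·(5.8, -15.2) = (-0.76, 1.24)
Step 3: at (-0.76, 1.24), ∇g = (-9.56, 11.44) → (-0.76, 1.24) − 0.2·(-9.56, 11.44) = (1.152, -1.048)

(1.152, -1.048)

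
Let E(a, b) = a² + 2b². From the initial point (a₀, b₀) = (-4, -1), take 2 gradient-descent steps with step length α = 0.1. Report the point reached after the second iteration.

(-2.56, -0.36)

∇E = (2a, 4b)
Step 1: at (-4, -1), ∇E = (-8, -4) → (-4, -1) − 0.1·(-8, -4) = (-3.2, -0.6)
Step 2: at (-3.2, -0.6), ∇E = (-6.4, -2.4) → (-3.2, -0.6) − 0.1·(-6.4, -2.4) = (-2.56, -0.36)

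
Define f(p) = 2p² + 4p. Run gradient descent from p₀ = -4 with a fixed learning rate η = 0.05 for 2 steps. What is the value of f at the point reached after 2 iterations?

5.3728

f′(p) = 4p + 4
Step 1: f′(-4) = -12; p₁ = -4 − 0.05·(-12) = -3.4
Step 2: f′(-3.4) = -9.6; p₂ = -3.4 − 0.05·(-9.6) = -2.92
f(-2.92) = 5.3728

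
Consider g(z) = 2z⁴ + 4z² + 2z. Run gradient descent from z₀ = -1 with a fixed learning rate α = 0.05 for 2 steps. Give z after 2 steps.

-0.2692

g′(z) = 8z³ + 8z + 2
z₁ = -1 − 0.05·(-14) = -0.3
z₂ = -0.3 − 0.05·(-0.616) = -0.2692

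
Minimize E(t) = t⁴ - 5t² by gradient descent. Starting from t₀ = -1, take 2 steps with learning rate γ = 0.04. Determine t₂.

-1.43094016

E′(t) = 4t³ - 10t
t₁ = -1 − 0.04·6 = -1.24
t₂ = -1.24 − 0.04·4.773504 = -1.43094016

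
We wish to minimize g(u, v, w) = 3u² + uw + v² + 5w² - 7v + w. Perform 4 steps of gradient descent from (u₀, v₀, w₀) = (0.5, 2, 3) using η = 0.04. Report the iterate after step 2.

∇g = (6u + w, 2v - 7, u + 10w + 1)
(u₁, v₁, w₁) = (0.5, 2, 3) − 0.04·(6, -3, 31.5) = (0.26, 2.12, 1.74)
(u₂, v₂, w₂) = (0.26, 2.12, 1.74) − 0.04·(3.3, -2.76, 18.66) = (0.128, 2.2304, 0.9936)

(0.128, 2.2304, 0.9936)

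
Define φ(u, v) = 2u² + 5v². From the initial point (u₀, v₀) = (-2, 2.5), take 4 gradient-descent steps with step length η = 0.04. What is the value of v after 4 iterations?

0.324

∇φ = (4u, 10v)
(u₁, v₁) = (-2, 2.5) − 0.04·(-8, 25) = (-1.68, 1.5)
(u₂, v₂) = (-1.68, 1.5) − 0.04·(-6.72, 15) = (-1.4112, 0.9)
(u₃, v₃) = (-1.4112, 0.9) − 0.04·(-5.6448, 9) = (-1.185408, 0.54)
(u₄, v₄) = (-1.185408, 0.54) − 0.04·(-4.741632, 5.4) = (-0.99574272, 0.324)
v = 0.324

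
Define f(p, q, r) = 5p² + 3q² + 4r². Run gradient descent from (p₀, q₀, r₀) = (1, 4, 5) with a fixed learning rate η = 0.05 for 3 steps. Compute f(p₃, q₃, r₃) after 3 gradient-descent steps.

10.390877

∇f = (10p, 6q, 8r)
Step 1: at (1, 4, 5), ∇f = (10, 24, 40) → (1, 4, 5) − 0.05·(10, 24, 40) = (0.5, 2.8, 3)
Step 2: at (0.5, 2.8, 3), ∇f = (5, 16.8, 24) → (0.5, 2.8, 3) − 0.05·(5, 16.8, 24) = (0.25, 1.96, 1.8)
Step 3: at (0.25, 1.96, 1.8), ∇f = (2.5, 11.76, 14.4) → (0.25, 1.96, 1.8) − 0.05·(2.5, 11.76, 14.4) = (0.125, 1.372, 1.08)
f(0.125, 1.372, 1.08) = 10.390877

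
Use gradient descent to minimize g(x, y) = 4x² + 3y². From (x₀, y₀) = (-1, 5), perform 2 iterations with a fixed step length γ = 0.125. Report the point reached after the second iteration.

(0, 0.3125)

∇g = (8x, 6y)
Step 1: at (-1, 5), ∇g = (-8, 30) → (-1, 5) − 0.125·(-8, 30) = (0, 1.25)
Step 2: at (0, 1.25), ∇g = (0, 7.5) → (0, 1.25) − 0.125·(0, 7.5) = (0, 0.3125)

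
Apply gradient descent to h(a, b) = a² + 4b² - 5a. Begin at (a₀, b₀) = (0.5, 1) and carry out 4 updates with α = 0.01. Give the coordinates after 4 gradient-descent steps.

∇h = (2a - 5, 8b)
(a₁, b₁) = (0.5, 1) − 0.01·(-4, 8) = (0.54, 0.92)
(a₂, b₂) = (0.54, 0.92) − 0.01·(-3.92, 7.36) = (0.5792, 0.8464)
(a₃, b₃) = (0.5792, 0.8464) − 0.01·(-3.8416, 6.7712) = (0.617616, 0.778688)
(a₄, b₄) = (0.617616, 0.778688) − 0.01·(-3.764768, 6.229504) = (0.65526368, 0.71639296)

(0.65526368, 0.71639296)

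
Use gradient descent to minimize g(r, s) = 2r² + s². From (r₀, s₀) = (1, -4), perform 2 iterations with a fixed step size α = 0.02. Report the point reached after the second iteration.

(0.8464, -3.6864)

∇g = (4r, 2s)
Step 1: at (1, -4), ∇g = (4, -8) → (1, -4) − 0.02·(4, -8) = (0.92, -3.84)
Step 2: at (0.92, -3.84), ∇g = (3.68, -7.68) → (0.92, -3.84) − 0.02·(3.68, -7.68) = (0.8464, -3.6864)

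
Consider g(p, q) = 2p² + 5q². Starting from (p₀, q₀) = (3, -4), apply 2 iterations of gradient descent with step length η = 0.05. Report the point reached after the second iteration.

(1.92, -1)

∇g = (4p, 10q)
(p₁, q₁) = (3, -4) − 0.05·(12, -40) = (2.4, -2)
(p₂, q₂) = (2.4, -2) − 0.05·(9.6, -20) = (1.92, -1)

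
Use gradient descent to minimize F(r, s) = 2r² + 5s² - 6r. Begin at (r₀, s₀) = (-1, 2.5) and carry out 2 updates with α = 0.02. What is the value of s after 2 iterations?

∇F = (4r - 6, 10s)
Step 1: at (-1, 2.5), ∇F = (-10, 25) → (-1, 2.5) − 0.02·(-10, 25) = (-0.8, 2)
Step 2: at (-0.8, 2), ∇F = (-9.2, 20) → (-0.8, 2) − 0.02·(-9.2, 20) = (-0.616, 1.6)
s = 1.6

1.6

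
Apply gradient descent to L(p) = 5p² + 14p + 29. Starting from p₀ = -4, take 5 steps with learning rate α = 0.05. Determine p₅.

-1.48125

L′(p) = 10p + 14
Step 1: L′(-4) = -26; p₁ = -4 − 0.05·(-26) = -2.7
Step 2: L′(-2.7) = -13; p₂ = -2.7 − 0.05·(-13) = -2.05
Step 3: L′(-2.05) = -6.5; p₃ = -2.05 − 0.05·(-6.5) = -1.725
Step 4: L′(-1.725) = -3.25; p₄ = -1.725 − 0.05·(-3.25) = -1.5625
Step 5: L′(-1.5625) = -1.625; p₅ = -1.5625 − 0.05·(-1.625) = -1.48125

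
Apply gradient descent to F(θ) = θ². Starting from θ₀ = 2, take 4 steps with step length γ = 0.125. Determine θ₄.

F′(θ) = 2θ
Step 1: F′(2) = 4; θ₁ = 2 − 0.125·4 = 1.5
Step 2: F′(1.5) = 3; θ₂ = 1.5 − 0.125·3 = 1.125
Step 3: F′(1.125) = 2.25; θ₃ = 1.125 − 0.125·2.25 = 0.84375
Step 4: F′(0.84375) = 1.6875; θ₄ = 0.84375 − 0.125·1.6875 = 0.6328125

0.6328125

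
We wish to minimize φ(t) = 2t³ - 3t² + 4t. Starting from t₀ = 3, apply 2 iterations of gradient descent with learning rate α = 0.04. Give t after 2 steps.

φ′(t) = 6t² - 6t + 4
t₁ = 3 − 0.04·40 = 1.4
t₂ = 1.4 − 0.04·7.36 = 1.1056

1.1056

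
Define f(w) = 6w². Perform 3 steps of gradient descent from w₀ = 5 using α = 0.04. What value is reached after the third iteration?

f′(w) = 12w
Step 1: f′(5) = 60; w₁ = 5 − 0.04·60 = 2.6
Step 2: f′(2.6) = 31.2; w₂ = 2.6 − 0.04·31.2 = 1.352
Step 3: f′(1.352) = 16.224; w₃ = 1.352 − 0.04·16.224 = 0.70304

0.70304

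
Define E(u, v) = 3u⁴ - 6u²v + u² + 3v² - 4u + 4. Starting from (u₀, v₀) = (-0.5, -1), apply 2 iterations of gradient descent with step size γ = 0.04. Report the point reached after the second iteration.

∇E = (12u³ - 12uv + 2u - 4, -6u² + 6v)
(u₁, v₁) = (-0.5, -1) − 0.04·(-12.5, -7.5) = (0, -0.7)
(u₂, v₂) = (0, -0.7) − 0.04·(-4, -4.2) = (0.16, -0.532)

(0.16, -0.532)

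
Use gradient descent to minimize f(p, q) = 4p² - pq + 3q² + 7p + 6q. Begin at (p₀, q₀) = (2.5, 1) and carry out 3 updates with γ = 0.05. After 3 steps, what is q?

∇f = (8p - q + 7, -p + 6q + 6)
Step 1: at (2.5, 1), ∇f = (26, 9.5) → (2.5, 1) − 0.05·(26, 9.5) = (1.2, 0.525)
Step 2: at (1.2, 0.525), ∇f = (16.075, 7.95) → (1.2, 0.525) − 0.05·(16.075, 7.95) = (0.39625, 0.1275)
Step 3: at (0.39625, 0.1275), ∇f = (10.0425, 6.36875) → (0.39625, 0.1275) − 0.05·(10.0425, 6.36875) = (-0.105875, -0.1909375)
q = -0.1909375

-0.1909375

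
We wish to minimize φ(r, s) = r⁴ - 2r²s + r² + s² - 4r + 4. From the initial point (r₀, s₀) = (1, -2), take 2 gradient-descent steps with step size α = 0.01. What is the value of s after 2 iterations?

∇φ = (4r³ - 4rs + 2r - 4, -2r² + 2s)
Step 1: at (1, -2), ∇φ = (10, -6) → (1, -2) − 0.01·(10, -6) = (0.9, -1.94)
Step 2: at (0.9, -1.94), ∇φ = (7.7, -5.5) → (0.9, -1.94) − 0.01·(7.7, -5.5) = (0.823, -1.885)
s = -1.885

-1.885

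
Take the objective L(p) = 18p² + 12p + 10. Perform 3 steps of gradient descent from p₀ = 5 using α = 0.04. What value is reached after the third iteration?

-0.787648

L′(p) = 36p + 12
p₁ = 5 − 0.04·192 = -2.68
p₂ = -2.68 − 0.04·(-84.48) = 0.6992
p₃ = 0.6992 − 0.04·37.1712 = -0.787648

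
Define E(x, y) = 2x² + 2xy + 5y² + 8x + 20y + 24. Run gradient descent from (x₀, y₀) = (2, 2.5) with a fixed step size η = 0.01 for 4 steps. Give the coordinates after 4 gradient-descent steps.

∇E = (4x + 2y + 8, 2x + 10y + 20)
(x₁, y₁) = (2, 2.5) − 0.01·(21, 49) = (1.79, 2.01)
(x₂, y₂) = (1.79, 2.01) − 0.01·(19.18, 43.68) = (1.5982, 1.5732)
(x₃, y₃) = (1.5982, 1.5732) − 0.01·(17.5392, 38.9284) = (1.422808, 1.183916)
(x₄, y₄) = (1.422808, 1.183916) − 0.01·(16.059064, 34.684776) = (1.26221736, 0.83706824)

(1.26221736, 0.83706824)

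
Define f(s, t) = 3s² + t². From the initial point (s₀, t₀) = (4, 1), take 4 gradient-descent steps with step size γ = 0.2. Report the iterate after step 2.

(0.16, 0.36)

∇f = (6s, 2t)
(s₁, t₁) = (4, 1) − 0.2·(24, 2) = (-0.8, 0.6)
(s₂, t₂) = (-0.8, 0.6) − 0.2·(-4.8, 1.2) = (0.16, 0.36)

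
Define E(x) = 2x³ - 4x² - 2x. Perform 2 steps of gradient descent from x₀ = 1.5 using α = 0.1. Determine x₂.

1.5485

E′(x) = 6x² - 8x - 2
x₁ = 1.5 − 0.1·(-0.5) = 1.55
x₂ = 1.55 − 0.1·0.015 = 1.5485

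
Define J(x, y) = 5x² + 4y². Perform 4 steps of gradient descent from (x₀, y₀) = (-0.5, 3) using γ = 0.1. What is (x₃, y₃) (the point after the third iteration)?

∇J = (10x, 8y)
Step 1: at (-0.5, 3), ∇J = (-5, 24) → (-0.5, 3) − 0.1·(-5, 24) = (0, 0.6)
Step 2: at (0, 0.6), ∇J = (0, 4.8) → (0, 0.6) − 0.1·(0, 4.8) = (0, 0.12)
Step 3: at (0, 0.12), ∇J = (0, 0.96) → (0, 0.12) − 0.1·(0, 0.96) = (0, 0.024)

(0, 0.024)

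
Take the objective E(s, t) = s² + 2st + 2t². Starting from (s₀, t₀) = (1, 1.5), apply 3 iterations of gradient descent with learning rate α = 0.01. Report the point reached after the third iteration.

(0.857664, 1.27238)

∇E = (2s + 2t, 2s + 4t)
Step 1: at (1, 1.5), ∇E = (5, 8) → (1, 1.5) − 0.01·(5, 8) = (0.95, 1.42)
Step 2: at (0.95, 1.42), ∇E = (4.74, 7.58) → (0.95, 1.42) − 0.01·(4.74, 7.58) = (0.9026, 1.3442)
Step 3: at (0.9026, 1.3442), ∇E = (4.4936, 7.182) → (0.9026, 1.3442) − 0.01·(4.4936, 7.182) = (0.857664, 1.27238)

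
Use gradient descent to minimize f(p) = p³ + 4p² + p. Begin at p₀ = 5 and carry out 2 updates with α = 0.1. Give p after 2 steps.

f′(p) = 3p² + 8p + 1
Step 1: f′(5) = 116; p₁ = 5 − 0.1·116 = -6.6
Step 2: f′(-6.6) = 78.88; p₂ = -6.6 − 0.1·78.88 = -14.488

-14.488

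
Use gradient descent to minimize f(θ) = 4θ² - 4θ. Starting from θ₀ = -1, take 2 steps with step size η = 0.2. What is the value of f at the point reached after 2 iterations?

f′(θ) = 8θ - 4
θ₁ = -1 − 0.2·(-12) = 1.4
θ₂ = 1.4 − 0.2·7.2 = -0.04
f(-0.04) = 0.1664

0.1664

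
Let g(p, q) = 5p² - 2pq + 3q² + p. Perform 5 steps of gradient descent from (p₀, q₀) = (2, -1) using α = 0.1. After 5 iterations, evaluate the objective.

-0.0535587072

∇g = (10p - 2q + 1, -2p + 6q)
(p₁, q₁) = (2, -1) − 0.1·(23, -10) = (-0.3, 0)
(p₂, q₂) = (-0.3, 0) − 0.1·(-2, 0.6) = (-0.1, -0.06)
(p₃, q₃) = (-0.1, -0.06) − 0.1·(0.12, -0.16) = (-0.112, -0.044)
(p₄, q₄) = (-0.112, -0.044) − 0.1·(-0.032, -0.04) = (-0.1088, -0.04)
(p₅, q₅) = (-0.1088, -0.04) − 0.1·(-0.008, -0.0224) = (-0.108, -0.03776)
g(-0.108, -0.03776) = -0.0535587072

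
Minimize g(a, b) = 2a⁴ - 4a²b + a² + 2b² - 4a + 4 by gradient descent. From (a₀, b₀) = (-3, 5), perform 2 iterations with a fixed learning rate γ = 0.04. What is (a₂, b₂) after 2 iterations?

(2.92863232, 4.983616)

∇g = (8a³ - 8ab + 2a - 4, -4a² + 4b)
Step 1: at (-3, 5), ∇g = (-106, -16) → (-3, 5) − 0.04·(-106, -16) = (1.24, 5.64)
Step 2: at (1.24, 5.64), ∇g = (-42.215808, 16.4096) → (1.24, 5.64) − 0.04·(-42.215808, 16.4096) = (2.92863232, 4.983616)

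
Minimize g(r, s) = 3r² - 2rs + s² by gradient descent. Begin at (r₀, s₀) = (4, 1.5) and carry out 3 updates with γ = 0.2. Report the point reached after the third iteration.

∇g = (6r - 2s, -2r + 2s)
Step 1: at (4, 1.5), ∇g = (21, -5) → (4, 1.5) − 0.2·(21, -5) = (-0.2, 2.5)
Step 2: at (-0.2, 2.5), ∇g = (-6.2, 5.4) → (-0.2, 2.5) − 0.2·(-6.2, 5.4) = (1.04, 1.42)
Step 3: at (1.04, 1.42), ∇g = (3.4, 0.76) → (1.04, 1.42) − 0.2·(3.4, 0.76) = (0.36, 1.268)

(0.36, 1.268)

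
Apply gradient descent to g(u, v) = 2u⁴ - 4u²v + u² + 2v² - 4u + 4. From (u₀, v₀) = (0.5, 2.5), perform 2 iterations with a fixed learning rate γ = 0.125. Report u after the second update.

∇g = (8u³ - 8uv + 2u - 4, -4u² + 4v)
Step 1: at (0.5, 2.5), ∇g = (-12, 9) → (0.5, 2.5) − 0.125·(-12, 9) = (2, 1.375)
Step 2: at (2, 1.375), ∇g = (42, -10.5) → (2, 1.375) − 0.125·(42, -10.5) = (-3.25, 2.6875)
u = -3.25

-3.25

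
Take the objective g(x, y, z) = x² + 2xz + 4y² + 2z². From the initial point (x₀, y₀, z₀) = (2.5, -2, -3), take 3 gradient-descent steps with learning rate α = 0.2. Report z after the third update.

∇g = (2x + 2z, 8y, 2x + 4z)
(x₁, y₁, z₁) = (2.5, -2, -3) − 0.2·(-1, -16, -7) = (2.7, 1.2, -1.6)
(x₂, y₂, z₂) = (2.7, 1.2, -1.6) − 0.2·(2.2, 9.6, -1) = (2.26, -0.72, -1.4)
(x₃, y₃, z₃) = (2.26, -0.72, -1.4) − 0.2·(1.72, -5.76, -1.08) = (1.916, 0.432, -1.184)
z = -1.184

-1.184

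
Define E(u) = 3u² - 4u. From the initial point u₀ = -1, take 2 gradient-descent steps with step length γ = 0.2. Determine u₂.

E′(u) = 6u - 4
Step 1: E′(-1) = -10; u₁ = -1 − 0.2·(-10) = 1
Step 2: E′(1) = 2; u₂ = 1 − 0.2·2 = 0.6

0.6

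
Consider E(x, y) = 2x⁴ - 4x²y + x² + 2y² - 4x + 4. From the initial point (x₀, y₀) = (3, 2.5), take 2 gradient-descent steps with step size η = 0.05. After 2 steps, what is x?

35.4016

∇E = (8x³ - 8xy + 2x - 4, -4x² + 4y)
Step 1: at (3, 2.5), ∇E = (158, -26) → (3, 2.5) − 0.05·(158, -26) = (-4.9, 3.8)
Step 2: at (-4.9, 3.8), ∇E = (-806.032, -80.84) → (-4.9, 3.8) − 0.05·(-806.032, -80.84) = (35.4016, 7.842)
x = 35.4016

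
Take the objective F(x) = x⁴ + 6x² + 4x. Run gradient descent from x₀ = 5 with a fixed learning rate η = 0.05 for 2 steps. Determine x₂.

2487.9536

F′(x) = 4x³ + 12x + 4
Step 1: F′(5) = 564; x₁ = 5 − 0.05·564 = -23.2
Step 2: F′(-23.2) = -50223.072; x₂ = -23.2 − 0.05·(-50223.072) = 2487.9536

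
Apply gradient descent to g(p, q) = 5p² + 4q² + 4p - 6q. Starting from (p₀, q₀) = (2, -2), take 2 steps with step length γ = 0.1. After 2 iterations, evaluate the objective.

-3.0016

∇g = (10p + 4, 8q - 6)
(p₁, q₁) = (2, -2) − 0.1·(24, -22) = (-0.4, 0.2)
(p₂, q₂) = (-0.4, 0.2) − 0.1·(0, -4.4) = (-0.4, 0.64)
g(-0.4, 0.64) = -3.0016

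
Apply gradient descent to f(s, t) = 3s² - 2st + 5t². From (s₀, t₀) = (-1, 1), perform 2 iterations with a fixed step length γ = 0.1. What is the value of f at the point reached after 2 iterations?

0.0416

∇f = (6s - 2t, -2s + 10t)
Step 1: at (-1, 1), ∇f = (-8, 12) → (-1, 1) − 0.1·(-8, 12) = (-0.2, -0.2)
Step 2: at (-0.2, -0.2), ∇f = (-0.8, -1.6) → (-0.2, -0.2) − 0.1·(-0.8, -1.6) = (-0.12, -0.04)
f(-0.12, -0.04) = 0.0416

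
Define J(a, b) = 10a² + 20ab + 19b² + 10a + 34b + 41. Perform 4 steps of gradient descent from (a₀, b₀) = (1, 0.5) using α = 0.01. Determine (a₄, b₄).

∇J = (20a + 20b + 10, 20a + 38b + 34)
Step 1: at (1, 0.5), ∇J = (40, 73) → (1, 0.5) − 0.01·(40, 73) = (0.6, -0.23)
Step 2: at (0.6, -0.23), ∇J = (17.4, 37.26) → (0.6, -0.23) − 0.01·(17.4, 37.26) = (0.426, -0.6026)
Step 3: at (0.426, -0.6026), ∇J = (6.468, 19.6212) → (0.426, -0.6026) − 0.01·(6.468, 19.6212) = (0.36132, -0.798812)
Step 4: at (0.36132, -0.798812), ∇J = (1.25016, 10.871544) → (0.36132, -0.798812) − 0.01·(1.25016, 10.871544) = (0.3488184, -0.90752744)

(0.3488184, -0.90752744)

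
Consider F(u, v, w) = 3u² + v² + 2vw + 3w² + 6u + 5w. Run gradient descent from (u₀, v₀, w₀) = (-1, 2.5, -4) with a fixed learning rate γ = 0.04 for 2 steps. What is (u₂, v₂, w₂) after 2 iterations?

(-1, 2.6856, -3.024)

∇F = (6u + 6, 2v + 2w, 2v + 6w + 5)
(u₁, v₁, w₁) = (-1, 2.5, -4) − 0.04·(0, -3, -14) = (-1, 2.62, -3.44)
(u₂, v₂, w₂) = (-1, 2.62, -3.44) − 0.04·(0, -1.64, -10.4) = (-1, 2.6856, -3.024)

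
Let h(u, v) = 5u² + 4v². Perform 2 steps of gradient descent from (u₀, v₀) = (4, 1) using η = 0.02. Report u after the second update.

∇h = (10u, 8v)
(u₁, v₁) = (4, 1) − 0.02·(40, 8) = (3.2, 0.84)
(u₂, v₂) = (3.2, 0.84) − 0.02·(32, 6.72) = (2.56, 0.7056)
u = 2.56

2.56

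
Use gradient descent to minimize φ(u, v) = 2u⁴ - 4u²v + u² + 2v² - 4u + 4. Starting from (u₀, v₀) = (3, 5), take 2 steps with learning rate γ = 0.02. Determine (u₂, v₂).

∇φ = (8u³ - 8uv + 2u - 4, -4u² + 4v)
Step 1: at (3, 5), ∇φ = (98, -16) → (3, 5) − 0.02·(98, -16) = (1.04, 5.32)
Step 2: at (1.04, 5.32), ∇φ = (-37.183488, 16.9536) → (1.04, 5.32) − 0.02·(-37.183488, 16.9536) = (1.78366976, 4.980928)

(1.78366976, 4.980928)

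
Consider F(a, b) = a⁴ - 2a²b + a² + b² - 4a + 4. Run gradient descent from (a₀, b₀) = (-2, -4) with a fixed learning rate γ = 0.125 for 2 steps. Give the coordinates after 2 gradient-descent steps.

(-172.75, 10.75)

∇F = (4a³ - 4ab + 2a - 4, -2a² + 2b)
(a₁, b₁) = (-2, -4) − 0.125·(-72, -16) = (7, -2)
(a₂, b₂) = (7, -2) − 0.125·(1438, -102) = (-172.75, 10.75)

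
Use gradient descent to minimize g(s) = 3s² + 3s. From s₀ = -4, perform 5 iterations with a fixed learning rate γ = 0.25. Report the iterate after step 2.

-1.375

g′(s) = 6s + 3
Step 1: g′(-4) = -21; s₁ = -4 − 0.25·(-21) = 1.25
Step 2: g′(1.25) = 10.5; s₂ = 1.25 − 0.25·10.5 = -1.375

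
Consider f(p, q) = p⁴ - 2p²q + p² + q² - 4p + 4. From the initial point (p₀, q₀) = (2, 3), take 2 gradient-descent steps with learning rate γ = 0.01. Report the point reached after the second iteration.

∇f = (4p³ - 4pq + 2p - 4, -2p² + 2q)
Step 1: at (2, 3), ∇f = (8, -2) → (2, 3) − 0.01·(8, -2) = (1.92, 3.02)
Step 2: at (1.92, 3.02), ∇f = (4.957952, -1.3328) → (1.92, 3.02) − 0.01·(4.957952, -1.3328) = (1.87042048, 3.033328)

(1.87042048, 3.033328)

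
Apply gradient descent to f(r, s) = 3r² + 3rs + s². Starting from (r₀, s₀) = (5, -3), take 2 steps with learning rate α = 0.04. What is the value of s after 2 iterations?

∇f = (6r + 3s, 3r + 2s)
(r₁, s₁) = (5, -3) − 0.04·(21, 9) = (4.16, -3.36)
(r₂, s₂) = (4.16, -3.36) − 0.04·(14.88, 5.76) = (3.5648, -3.5904)
s = -3.5904

-3.5904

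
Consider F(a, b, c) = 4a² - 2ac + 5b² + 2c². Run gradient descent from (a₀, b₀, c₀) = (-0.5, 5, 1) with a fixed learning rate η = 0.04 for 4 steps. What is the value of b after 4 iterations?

0.648

∇F = (8a - 2c, 10b, -2a + 4c)
(a₁, b₁, c₁) = (-0.5, 5, 1) − 0.04·(-6, 50, 5) = (-0.26, 3, 0.8)
(a₂, b₂, c₂) = (-0.26, 3, 0.8) − 0.04·(-3.68, 30, 3.72) = (-0.1128, 1.8, 0.6512)
(a₃, b₃, c₃) = (-0.1128, 1.8, 0.6512) − 0.04·(-2.2048, 18, 2.8304) = (-0.024608, 1.08, 0.537984)
(a₄, b₄, c₄) = (-0.024608, 1.08, 0.537984) − 0.04·(-1.272832, 10.8, 2.201152) = (0.02630528, 0.648, 0.44993792)
b = 0.648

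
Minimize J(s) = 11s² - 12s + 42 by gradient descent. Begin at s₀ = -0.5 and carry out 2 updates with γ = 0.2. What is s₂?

-11.54

J′(s) = 22s - 12
s₁ = -0.5 − 0.2·(-23) = 4.1
s₂ = 4.1 − 0.2·78.2 = -11.54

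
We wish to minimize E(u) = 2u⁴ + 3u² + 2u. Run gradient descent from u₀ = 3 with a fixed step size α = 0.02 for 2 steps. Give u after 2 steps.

E′(u) = 8u³ + 6u + 2
u₁ = 3 − 0.02·236 = -1.72
u₂ = -1.72 − 0.02·(-49.027584) = -0.73944832

-0.73944832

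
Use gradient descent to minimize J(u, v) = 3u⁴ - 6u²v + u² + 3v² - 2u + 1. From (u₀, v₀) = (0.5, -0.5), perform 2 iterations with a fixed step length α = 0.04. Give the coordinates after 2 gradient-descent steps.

(0.33350912, -0.212096)

∇J = (12u³ - 12uv + 2u - 2, -6u² + 6v)
(u₁, v₁) = (0.5, -0.5) − 0.04·(3.5, -4.5) = (0.36, -0.32)
(u₂, v₂) = (0.36, -0.32) − 0.04·(0.662272, -2.6976) = (0.33350912, -0.212096)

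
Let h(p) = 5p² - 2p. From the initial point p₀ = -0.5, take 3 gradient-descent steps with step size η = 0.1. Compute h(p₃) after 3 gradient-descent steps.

-0.2

h′(p) = 10p - 2
Step 1: h′(-0.5) = -7; p₁ = -0.5 − 0.1·(-7) = 0.2
Step 2: h′(0.2) = 0; p₂ = 0.2 − 0.1·0 = 0.2
Step 3: h′(0.2) = 0; p₃ = 0.2 − 0.1·0 = 0.2
h(0.2) = -0.2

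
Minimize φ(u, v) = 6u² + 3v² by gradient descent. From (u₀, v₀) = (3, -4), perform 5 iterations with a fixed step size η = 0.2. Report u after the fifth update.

-16.13472

∇φ = (12u, 6v)
Step 1: at (3, -4), ∇φ = (36, -24) → (3, -4) − 0.2·(36, -24) = (-4.2, 0.8)
Step 2: at (-4.2, 0.8), ∇φ = (-50.4, 4.8) → (-4.2, 0.8) − 0.2·(-50.4, 4.8) = (5.88, -0.16)
Step 3: at (5.88, -0.16), ∇φ = (70.56, -0.96) → (5.88, -0.16) − 0.2·(70.56, -0.96) = (-8.232, 0.032)
Step 4: at (-8.232, 0.032), ∇φ = (-98.784, 0.192) → (-8.232, 0.032) − 0.2·(-98.784, 0.192) = (11.5248, -0.0064)
Step 5: at (11.5248, -0.0064), ∇φ = (138.2976, -0.0384) → (11.5248, -0.0064) − 0.2·(138.2976, -0.0384) = (-16.13472, 0.00128)
u = -16.13472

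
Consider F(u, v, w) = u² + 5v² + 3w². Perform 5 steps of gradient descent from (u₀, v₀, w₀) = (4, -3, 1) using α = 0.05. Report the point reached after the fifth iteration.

(2.36196, -0.09375, 0.16807)

∇F = (2u, 10v, 6w)
(u₁, v₁, w₁) = (4, -3, 1) − 0.05·(8, -30, 6) = (3.6, -1.5, 0.7)
(u₂, v₂, w₂) = (3.6, -1.5, 0.7) − 0.05·(7.2, -15, 4.2) = (3.24, -0.75, 0.49)
(u₃, v₃, w₃) = (3.24, -0.75, 0.49) − 0.05·(6.48, -7.5, 2.94) = (2.916, -0.375, 0.343)
(u₄, v₄, w₄) = (2.916, -0.375, 0.343) − 0.05·(5.832, -3.75, 2.058) = (2.6244, -0.1875, 0.2401)
(u₅, v₅, w₅) = (2.6244, -0.1875, 0.2401) − 0.05·(5.2488, -1.875, 1.4406) = (2.36196, -0.09375, 0.16807)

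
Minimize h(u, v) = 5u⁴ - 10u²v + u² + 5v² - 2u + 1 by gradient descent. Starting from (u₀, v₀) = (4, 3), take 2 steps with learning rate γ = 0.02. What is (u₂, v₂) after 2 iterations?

(1883.4823552, 61.73728)

∇h = (20u³ - 20uv + 2u - 2, -10u² + 10v)
Step 1: at (4, 3), ∇h = (1046, -130) → (4, 3) − 0.02·(1046, -130) = (-16.92, 5.6)
Step 2: at (-16.92, 5.6), ∇h = (-95020.11776, -2806.864) → (-16.92, 5.6) − 0.02·(-95020.11776, -2806.864) = (1883.4823552, 61.73728)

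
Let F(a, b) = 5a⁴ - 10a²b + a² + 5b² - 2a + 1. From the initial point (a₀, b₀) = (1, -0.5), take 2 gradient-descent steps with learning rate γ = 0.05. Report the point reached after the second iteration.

(-0.35, 0.25)

∇F = (20a³ - 20ab + 2a - 2, -10a² + 10b)
(a₁, b₁) = (1, -0.5) − 0.05·(30, -15) = (-0.5, 0.25)
(a₂, b₂) = (-0.5, 0.25) − 0.05·(-3, 0) = (-0.35, 0.25)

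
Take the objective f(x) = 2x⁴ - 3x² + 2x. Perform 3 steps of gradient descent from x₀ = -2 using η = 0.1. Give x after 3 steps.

3903

f′(x) = 8x³ - 6x + 2
Step 1: f′(-2) = -50; x₁ = -2 − 0.1·(-50) = 3
Step 2: f′(3) = 200; x₂ = 3 − 0.1·200 = -17
Step 3: f′(-17) = -39200; x₃ = -17 − 0.1·(-39200) = 3903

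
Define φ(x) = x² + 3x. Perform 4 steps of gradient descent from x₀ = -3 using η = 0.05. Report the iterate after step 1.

-2.85

φ′(x) = 2x + 3
x₁ = -3 − 0.05·(-3) = -2.85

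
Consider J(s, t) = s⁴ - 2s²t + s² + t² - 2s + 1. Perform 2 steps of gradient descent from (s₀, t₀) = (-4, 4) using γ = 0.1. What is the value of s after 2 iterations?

∇J = (4s³ - 4st + 2s - 2, -2s² + 2t)
(s₁, t₁) = (-4, 4) − 0.1·(-202, -24) = (16.2, 6.4)
(s₂, t₂) = (16.2, 6.4) − 0.1·(16621.792, -512.08) = (-1645.9792, 57.608)
s = -1645.9792

-1645.9792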